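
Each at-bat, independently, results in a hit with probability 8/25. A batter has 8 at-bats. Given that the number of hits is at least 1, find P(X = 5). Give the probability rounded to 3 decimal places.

X ~ Binomial(8, 0.32). Want P(X=5 | X≥1) = P(X=5) / P(X≥1).
P(X=5) = C(8,5)·0.32^5·0.68^3 = 0.05908
P(X≥1) = 1 − 0.04572 = 0.95428
Ratio = 0.05908 / 0.95428 = 0.06191

0.062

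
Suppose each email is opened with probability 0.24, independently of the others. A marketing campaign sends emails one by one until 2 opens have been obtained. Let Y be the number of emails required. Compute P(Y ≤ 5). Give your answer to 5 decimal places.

0.34610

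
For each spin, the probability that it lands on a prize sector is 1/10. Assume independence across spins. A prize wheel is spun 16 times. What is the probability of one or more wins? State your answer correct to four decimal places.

P(at least one) = 1 − P(none) = 1 − (1 − 0.10)^16
= 1 − 0.185302 = 0.814698

0.8147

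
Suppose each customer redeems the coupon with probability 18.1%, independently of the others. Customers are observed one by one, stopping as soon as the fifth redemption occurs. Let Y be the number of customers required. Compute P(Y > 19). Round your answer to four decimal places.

0.7486

Needing more than 19 customers ⇔ fewer than 5 successes in the first 19. With X ~ Binomial(19, 0.181), P(Y > 19) = P(X ≤ 4).
  k=0: C(19,0)·0.181^0·0.819^19 = 0.022511
  k=1: C(19,1)·0.181^1·0.819^18 = 0.094524
  k=2: C(19,2)·0.181^2·0.819^17 = 0.188009
  k=3: C(19,3)·0.181^3·0.819^16 = 0.235452
  k=4: C(19,4)·0.181^4·0.819^15 = 0.208141
P(X ≤ 4) = 0.748637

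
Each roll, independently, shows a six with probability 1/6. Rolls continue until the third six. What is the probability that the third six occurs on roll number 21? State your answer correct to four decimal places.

0.0330

Y = trial on which the third success occurs; negative binomial, r=3, p=0.166667.
P(Y=21) = C(20,2) · p^3 · (1−p)^18
= 190 · 0.0046296 · 0.037561 = 0.033040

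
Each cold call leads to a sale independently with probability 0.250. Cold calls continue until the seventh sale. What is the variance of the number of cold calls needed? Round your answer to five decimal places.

Y = total cold calls until the seventh success; negative binomial with r=7, p=0.25.
Var(Y) = r(1−p)/p² = 7·0.75 / 0.25² = 84.0000000

84.00000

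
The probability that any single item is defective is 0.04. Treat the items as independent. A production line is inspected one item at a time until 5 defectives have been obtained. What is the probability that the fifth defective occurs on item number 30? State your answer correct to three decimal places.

0.001

Y = trial on which the fifth success occurs; negative binomial, r=5, p=0.04.
P(Y=30) = C(29,4) · p^5 · (1−p)^25
= 23751 · 1.024e-07 · 0.3604 = 0.00088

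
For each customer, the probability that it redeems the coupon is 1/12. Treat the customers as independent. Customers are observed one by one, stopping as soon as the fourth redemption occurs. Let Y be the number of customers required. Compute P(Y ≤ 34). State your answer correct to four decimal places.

0.3137

Finishing within 34 customers ⇔ at least 4 successes in the first 34. With X ~ Binomial(34, 0.083333), P(Y ≤ 34) = 1 − P(X ≤ 3).
  k=0: C(34,0)·0.083333^0·0.916667^34 = 0.051903
  k=1: C(34,1)·0.083333^1·0.916667^33 = 0.160426
  k=2: C(34,2)·0.083333^2·0.916667^32 = 0.240639
  k=3: C(34,3)·0.083333^3·0.916667^31 = 0.233347
1 − 0.686315 = 0.313685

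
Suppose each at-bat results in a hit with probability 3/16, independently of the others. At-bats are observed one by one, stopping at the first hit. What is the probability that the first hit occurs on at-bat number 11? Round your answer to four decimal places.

0.0235

Geometric (trials to first success), p = 0.1875.
P(Y = 11) = (1−p)^10 · p = 0.12538 · 0.1875 = 0.023509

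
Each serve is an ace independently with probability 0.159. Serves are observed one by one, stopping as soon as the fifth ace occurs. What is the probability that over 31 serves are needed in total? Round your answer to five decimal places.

Needing more than 31 serves ⇔ fewer than 5 successes in the first 31. With X ~ Binomial(31, 0.159), P(Y > 31) = P(X ≤ 4).
  k=0: C(31,0)·0.159^0·0.841^31 = 0.0046631
  k=1: C(31,1)·0.159^1·0.841^30 = 0.0273299
  k=2: C(31,2)·0.159^2·0.841^29 = 0.0775052
  k=3: C(31,3)·0.159^3·0.841^28 = 0.1416475
  k=4: C(31,4)·0.159^4·0.841^27 = 0.1874598
P(X ≤ 4) = 0.4386056

0.43861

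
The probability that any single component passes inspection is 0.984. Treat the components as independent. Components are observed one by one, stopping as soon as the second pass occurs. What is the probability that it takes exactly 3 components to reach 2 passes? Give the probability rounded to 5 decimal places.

Y = trial on which the second success occurs; negative binomial, r=2, p=0.984.
P(Y=3) = C(2,1) · p^2 · (1−p)^1
= 2 · 0.96826 · 0.016 = 0.0309842

0.03098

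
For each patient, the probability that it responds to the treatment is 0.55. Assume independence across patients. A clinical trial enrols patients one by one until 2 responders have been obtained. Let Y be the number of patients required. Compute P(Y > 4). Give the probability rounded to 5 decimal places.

0.24148

Needing more than 4 patients ⇔ fewer than 2 successes in the first 4. With X ~ Binomial(4, 0.55), P(Y > 4) = P(X ≤ 1).
  k=0: C(4,0)·0.55^0·0.45^4 = 0.0410063
  k=1: C(4,1)·0.55^1·0.45^3 = 0.2004750
P(X ≤ 1) = 0.2414813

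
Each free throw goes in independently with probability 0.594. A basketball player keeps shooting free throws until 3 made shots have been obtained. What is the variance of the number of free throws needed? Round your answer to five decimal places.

Y = total free throws until the third success; negative binomial with r=3, p=0.594.
Var(Y) = r(1−p)/p² = 3·0.406 / 0.594² = 3.4520287

3.45203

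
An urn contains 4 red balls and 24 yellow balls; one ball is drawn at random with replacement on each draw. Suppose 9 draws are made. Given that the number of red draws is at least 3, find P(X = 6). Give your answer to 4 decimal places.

X ~ Binomial(9, 0.142857). Want P(X=6 | X≥3) = P(X=6) / P(X≥3).
P(X=6) = C(9,6)·0.142857^6·0.857143^3 = 0.000450
P(X≥3) = 1 − 0.249735 − 0.374602 − 0.249735 = 0.125929
Ratio = 0.000450 / 0.125929 = 0.003570

0.0036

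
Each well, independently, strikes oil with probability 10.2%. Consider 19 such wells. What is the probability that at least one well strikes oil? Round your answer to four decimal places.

0.8705

P(at least one) = 1 − P(none) = 1 − (1 − 0.102)^19
= 1 − 0.129494 = 0.870506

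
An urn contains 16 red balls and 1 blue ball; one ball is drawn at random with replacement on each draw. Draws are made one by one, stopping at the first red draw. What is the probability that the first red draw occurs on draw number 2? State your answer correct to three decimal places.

0.055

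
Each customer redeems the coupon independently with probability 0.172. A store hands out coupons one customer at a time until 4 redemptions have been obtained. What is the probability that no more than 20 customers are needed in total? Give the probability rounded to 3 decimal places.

0.459

Finishing within 20 customers ⇔ at least 4 successes in the first 20. With X ~ Binomial(20, 0.172), P(Y ≤ 20) = 1 − P(X ≤ 3).
  k=0: C(20,0)·0.172^0·0.828^20 = 0.02294
  k=1: C(20,1)·0.172^1·0.828^19 = 0.09531
  k=2: C(20,2)·0.172^2·0.828^18 = 0.18809
  k=3: C(20,3)·0.172^3·0.828^17 = 0.23443
1 − 0.54076 = 0.45924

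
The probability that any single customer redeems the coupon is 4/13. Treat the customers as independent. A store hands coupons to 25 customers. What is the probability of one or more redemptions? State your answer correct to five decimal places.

P(at least one) = 1 − P(none) = 1 − (1 − 0.307692)^25
= 1 − 0.0001017 = 0.9998983

0.99990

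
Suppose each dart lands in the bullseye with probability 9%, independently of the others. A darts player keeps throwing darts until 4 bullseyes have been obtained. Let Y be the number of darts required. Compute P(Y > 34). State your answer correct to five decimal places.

Needing more than 34 darts ⇔ fewer than 4 successes in the first 34. With X ~ Binomial(34, 0.09), P(Y > 34) = P(X ≤ 3).
  k=0: C(34,0)·0.09^0·0.91^34 = 0.0404956
  k=1: C(34,1)·0.09^1·0.91^33 = 0.1361719
  k=2: C(34,2)·0.09^2·0.91^32 = 0.2222145
  k=3: C(34,3)·0.09^3·0.91^31 = 0.2344241
P(X ≤ 3) = 0.6333060

0.63331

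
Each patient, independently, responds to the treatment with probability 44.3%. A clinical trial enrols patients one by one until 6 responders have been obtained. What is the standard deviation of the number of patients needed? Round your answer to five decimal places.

Y = total patients until the sixth success; negative binomial with r=6, p=0.443.
SD(Y) = √[r(1−p)/p²] = √(17.0293861) = 4.1266677

4.12667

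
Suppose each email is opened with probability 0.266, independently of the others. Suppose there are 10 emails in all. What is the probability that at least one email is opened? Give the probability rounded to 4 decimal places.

P(at least one) = 1 − P(none) = 1 − (1 − 0.266)^10
= 1 − 0.045390 = 0.954610

0.9546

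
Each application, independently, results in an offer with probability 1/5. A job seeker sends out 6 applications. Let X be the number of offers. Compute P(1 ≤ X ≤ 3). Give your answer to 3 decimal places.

X ~ Binomial(6, 0.20); P(1 ≤ X ≤ 3) = Σ C(6,k) p^k (1−p)^(6−k) over k:
  k=1: C(6,1)·0.20^1·0.80^5 = 0.39322
  k=2: C(6,2)·0.20^2·0.80^4 = 0.24576
  k=3: C(6,3)·0.20^3·0.80^3 = 0.08192
Total = 0.72090

0.721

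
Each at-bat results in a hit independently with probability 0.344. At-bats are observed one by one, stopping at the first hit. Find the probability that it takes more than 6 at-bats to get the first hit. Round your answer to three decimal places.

0.080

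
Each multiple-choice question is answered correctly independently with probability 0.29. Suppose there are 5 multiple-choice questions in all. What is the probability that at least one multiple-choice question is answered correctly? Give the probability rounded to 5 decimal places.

0.81958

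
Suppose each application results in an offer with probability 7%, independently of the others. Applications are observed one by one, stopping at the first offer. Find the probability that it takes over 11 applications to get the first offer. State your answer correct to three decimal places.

Y = number of applications to the first success; geometric, p = 0.07.
P(Y > 11) = P(first 11 all fail) = (1−p)^11 = 0.45010

0.450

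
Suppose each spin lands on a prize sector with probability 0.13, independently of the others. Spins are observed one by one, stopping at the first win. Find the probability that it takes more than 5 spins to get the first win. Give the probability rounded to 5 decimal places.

Y = number of spins to the first success; geometric, p = 0.13.
P(Y > 5) = P(first 5 all fail) = (1−p)^5 = 0.4984209

0.49842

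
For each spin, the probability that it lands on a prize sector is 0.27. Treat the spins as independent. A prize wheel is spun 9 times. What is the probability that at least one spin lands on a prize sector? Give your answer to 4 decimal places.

P(at least one) = 1 − P(none) = 1 − (1 − 0.27)^9
= 1 − 0.058872 = 0.941128

0.9411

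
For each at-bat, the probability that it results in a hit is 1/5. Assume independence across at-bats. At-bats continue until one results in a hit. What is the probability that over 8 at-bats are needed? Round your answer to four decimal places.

0.1678

Y = number of at-bats to the first success; geometric, p = 0.20.
P(Y > 8) = P(first 8 all fail) = (1−p)^8 = 0.167772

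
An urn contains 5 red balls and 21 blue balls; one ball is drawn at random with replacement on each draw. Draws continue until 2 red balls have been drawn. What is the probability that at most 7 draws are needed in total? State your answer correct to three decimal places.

0.402

Finishing within 7 draws ⇔ at least 2 successes in the first 7. With X ~ Binomial(7, 0.192308), P(Y ≤ 7) = 1 − P(X ≤ 1).
  k=0: C(7,0)·0.192308^0·0.807692^7 = 0.22424
  k=1: C(7,1)·0.192308^1·0.807692^6 = 0.37374
1 − 0.59799 = 0.40201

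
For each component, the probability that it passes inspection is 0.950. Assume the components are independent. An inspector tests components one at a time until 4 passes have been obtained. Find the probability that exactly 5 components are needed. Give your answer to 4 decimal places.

0.1629

Y = trial on which the fourth success occurs; negative binomial, r=4, p=0.95.
P(Y=5) = C(4,3) · p^4 · (1−p)^1
= 4 · 0.81451 · 0.05 = 0.162901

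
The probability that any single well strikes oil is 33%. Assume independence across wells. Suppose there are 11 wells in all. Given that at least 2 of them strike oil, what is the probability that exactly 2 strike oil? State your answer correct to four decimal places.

X ~ Binomial(11, 0.33). Want P(X=2 | X≥2) = P(X=2) / P(X≥2).
P(X=2) = C(11,2)·0.33^2·0.67^9 = 0.162954
P(X≥2) = 1 − 0.012213 − 0.066169 = 0.921618
Ratio = 0.162954 / 0.921618 = 0.176812

0.1768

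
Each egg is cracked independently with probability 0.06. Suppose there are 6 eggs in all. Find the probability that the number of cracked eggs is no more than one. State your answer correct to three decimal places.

0.954

X ~ Binomial(6, 0.06); P(X ≤ 1) = Σ C(6,k) p^k (1−p)^(6−k) over k:
  k=0: C(6,0)·0.06^0·0.94^6 = 0.68987
  k=1: C(6,1)·0.06^1·0.94^5 = 0.26421
Total = 0.95408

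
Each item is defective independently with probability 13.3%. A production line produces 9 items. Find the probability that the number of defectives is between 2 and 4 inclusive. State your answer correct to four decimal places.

0.3377

X ~ Binomial(9, 0.133); P(2 ≤ X ≤ 4) = Σ C(9,k) p^k (1−p)^(9−k) over k:
  k=2: C(9,2)·0.133^2·0.867^7 = 0.234498
  k=3: C(9,3)·0.133^3·0.867^6 = 0.083936
  k=4: C(9,4)·0.133^4·0.867^5 = 0.019314
Total = 0.337748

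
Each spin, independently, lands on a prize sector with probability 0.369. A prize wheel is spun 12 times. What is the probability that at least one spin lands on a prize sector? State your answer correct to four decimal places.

0.9960

P(at least one) = 1 − P(none) = 1 − (1 − 0.369)^12
= 1 − 0.003984 = 0.996016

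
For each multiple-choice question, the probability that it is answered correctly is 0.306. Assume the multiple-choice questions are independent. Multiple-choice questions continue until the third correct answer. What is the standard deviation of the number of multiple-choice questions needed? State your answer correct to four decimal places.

4.7154

Y = total multiple-choice questions until the third success; negative binomial with r=3, p=0.306.
SD(Y) = √[r(1−p)/p²] = √(22.235038) = 4.715404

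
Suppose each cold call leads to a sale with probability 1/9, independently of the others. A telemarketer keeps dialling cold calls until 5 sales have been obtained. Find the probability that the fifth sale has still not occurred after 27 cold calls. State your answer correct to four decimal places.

0.8256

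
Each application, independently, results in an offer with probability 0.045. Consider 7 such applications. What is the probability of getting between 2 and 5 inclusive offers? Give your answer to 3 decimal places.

X ~ Binomial(7, 0.045); P(2 ≤ X ≤ 5) = Σ C(7,k) p^k (1−p)^(7−k) over k:
  k=2: C(7,2)·0.045^2·0.955^5 = 0.03378
  k=3: C(7,3)·0.045^3·0.955^4 = 0.00265
  k=4: C(7,4)·0.045^4·0.955^3 = 0.00013
  k=5: C(7,5)·0.045^5·0.955^2 = 0.00000
Total = 0.03656

0.037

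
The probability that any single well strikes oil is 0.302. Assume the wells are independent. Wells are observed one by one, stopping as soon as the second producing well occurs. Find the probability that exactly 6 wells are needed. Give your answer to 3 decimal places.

0.108

Y = trial on which the second success occurs; negative binomial, r=2, p=0.302.
P(Y=6) = C(5,1) · p^2 · (1−p)^4
= 5 · 0.091204 · 0.23737 = 0.10824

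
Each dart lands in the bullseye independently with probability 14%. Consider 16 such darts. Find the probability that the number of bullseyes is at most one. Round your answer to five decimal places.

X ~ Binomial(16, 0.14); P(X ≤ 1) = Σ C(16,k) p^k (1−p)^(16−k) over k:
  k=0: C(16,0)·0.14^0·0.86^16 = 0.0895314
  k=1: C(16,1)·0.14^1·0.86^15 = 0.2331980
Total = 0.3227293

0.32273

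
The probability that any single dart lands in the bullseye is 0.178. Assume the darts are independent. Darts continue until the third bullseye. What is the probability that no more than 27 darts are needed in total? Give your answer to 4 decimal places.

Finishing within 27 darts ⇔ at least 3 successes in the first 27. With X ~ Binomial(27, 0.178), P(Y ≤ 27) = 1 − P(X ≤ 2).
  k=0: C(27,0)·0.178^0·0.822^27 = 0.005030
  k=1: C(27,1)·0.178^1·0.822^26 = 0.029407
  k=2: C(27,2)·0.178^2·0.822^25 = 0.082783
1 − 0.117220 = 0.882780

0.8828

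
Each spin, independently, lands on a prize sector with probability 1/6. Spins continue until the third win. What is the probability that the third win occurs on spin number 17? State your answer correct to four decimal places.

0.0433

Y = trial on which the third success occurs; negative binomial, r=3, p=0.166667.
P(Y=17) = C(16,2) · p^3 · (1−p)^14
= 120 · 0.0046296 · 0.077887 = 0.043270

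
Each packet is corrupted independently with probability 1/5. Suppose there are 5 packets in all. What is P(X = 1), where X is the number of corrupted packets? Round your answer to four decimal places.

0.4096

X ~ Binomial(n=5, p=0.20).
P(X=1) = C(5,1) · p^1 · (1−p)^4
= 5 · 0.2 · 0.4096 = 0.409600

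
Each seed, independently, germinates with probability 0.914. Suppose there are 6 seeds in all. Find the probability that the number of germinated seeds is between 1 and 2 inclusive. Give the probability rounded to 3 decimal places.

X ~ Binomial(6, 0.914); P(1 ≤ X ≤ 2) = Σ C(6,k) p^k (1−p)^(6−k) over k:
  k=1: C(6,1)·0.914^1·0.086^5 = 0.00003
  k=2: C(6,2)·0.914^2·0.086^4 = 0.00069
Total = 0.00071

0.001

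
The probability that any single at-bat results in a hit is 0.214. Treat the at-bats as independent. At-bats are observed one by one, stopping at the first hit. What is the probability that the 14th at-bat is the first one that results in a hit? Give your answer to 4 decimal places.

0.0094

Geometric (trials to first success), p = 0.214.
P(Y = 14) = (1−p)^13 · p = 0.043701 · 0.214 = 0.009352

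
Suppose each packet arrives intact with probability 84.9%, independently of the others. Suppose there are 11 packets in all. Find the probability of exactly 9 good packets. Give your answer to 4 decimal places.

0.2874

X ~ Binomial(n=11, p=0.849).
P(X=9) = C(11,9) · p^9 · (1−p)^2
= 55 · 0.22918 · 0.022801 = 0.287399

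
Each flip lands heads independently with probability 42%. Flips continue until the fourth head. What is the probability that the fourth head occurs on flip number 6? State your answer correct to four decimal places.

Y = trial on which the fourth success occurs; negative binomial, r=4, p=0.42.
P(Y=6) = C(5,3) · p^4 · (1−p)^2
= 10 · 0.031117 · 0.3364 = 0.104677

0.1047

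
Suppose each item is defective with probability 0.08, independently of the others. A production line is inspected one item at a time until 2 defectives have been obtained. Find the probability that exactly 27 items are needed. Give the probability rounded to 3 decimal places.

Y = trial on which the second success occurs; negative binomial, r=2, p=0.08.
P(Y=27) = C(26,1) · p^2 · (1−p)^25
= 26 · 0.0064 · 0.12436 = 0.02069

0.021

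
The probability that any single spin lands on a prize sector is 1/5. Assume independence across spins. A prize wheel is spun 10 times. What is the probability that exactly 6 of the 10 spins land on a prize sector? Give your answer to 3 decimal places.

X ~ Binomial(n=10, p=0.20).
P(X=6) = C(10,6) · p^6 · (1−p)^4
= 210 · 6.4e-05 · 0.4096 = 0.00551

0.006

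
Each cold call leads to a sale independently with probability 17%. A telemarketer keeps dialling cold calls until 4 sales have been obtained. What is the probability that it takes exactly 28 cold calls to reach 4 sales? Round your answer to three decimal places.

0.028

Y = trial on which the fourth success occurs; negative binomial, r=4, p=0.17.
P(Y=28) = C(27,3) · p^4 · (1−p)^24
= 2925 · 0.00083521 · 0.011425 = 0.02791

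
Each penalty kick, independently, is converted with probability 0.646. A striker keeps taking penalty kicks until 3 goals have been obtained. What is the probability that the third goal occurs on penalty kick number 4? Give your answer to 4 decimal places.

Y = trial on which the third success occurs; negative binomial, r=3, p=0.646.
P(Y=4) = C(3,2) · p^3 · (1−p)^1
= 3 · 0.26959 · 0.354 = 0.286300

0.2863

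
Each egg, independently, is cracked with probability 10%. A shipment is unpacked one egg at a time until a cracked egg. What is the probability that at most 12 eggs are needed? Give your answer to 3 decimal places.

Y = number of eggs to the first success; geometric, p = 0.10.
P(Y ≤ 12) = 1 − (1−p)^12 = 1 − 0.28243 = 0.71757

0.718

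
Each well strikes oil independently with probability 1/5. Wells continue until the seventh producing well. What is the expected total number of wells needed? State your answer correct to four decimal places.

35.0000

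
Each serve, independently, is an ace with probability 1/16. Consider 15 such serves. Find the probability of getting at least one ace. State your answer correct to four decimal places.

0.6202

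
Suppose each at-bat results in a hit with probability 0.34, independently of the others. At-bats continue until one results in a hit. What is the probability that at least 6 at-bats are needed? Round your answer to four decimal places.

0.1252

Y = number of at-bats to the first success; geometric, p = 0.34.
P(Y > 5) = P(first 5 all fail) = (1−p)^5 = 0.125233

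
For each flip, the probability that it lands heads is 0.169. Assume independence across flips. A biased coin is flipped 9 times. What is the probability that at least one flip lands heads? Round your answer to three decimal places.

0.811

P(at least one) = 1 − P(none) = 1 − (1 − 0.169)^9
= 1 − 0.18898 = 0.81102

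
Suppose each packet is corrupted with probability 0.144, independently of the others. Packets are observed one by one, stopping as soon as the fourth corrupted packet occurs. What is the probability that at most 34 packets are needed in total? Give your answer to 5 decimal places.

0.74154

Finishing within 34 packets ⇔ at least 4 successes in the first 34. With X ~ Binomial(34, 0.144), P(Y ≤ 34) = 1 − P(X ≤ 3).
  k=0: C(34,0)·0.144^0·0.856^34 = 0.0050595
  k=1: C(34,1)·0.144^1·0.856^33 = 0.0289385
  k=2: C(34,2)·0.144^2·0.856^32 = 0.0803246
  k=3: C(34,3)·0.144^3·0.856^31 = 0.1441338
1 − 0.2584563 = 0.7415437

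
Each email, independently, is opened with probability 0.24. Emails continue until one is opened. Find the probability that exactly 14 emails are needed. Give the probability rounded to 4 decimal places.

Geometric (trials to first success), p = 0.24.
P(Y = 14) = (1−p)^13 · p = 0.028221 · 0.24 = 0.006773

0.0068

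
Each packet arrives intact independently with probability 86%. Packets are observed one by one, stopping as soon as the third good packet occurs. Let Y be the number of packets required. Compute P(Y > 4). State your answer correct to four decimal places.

0.0968

Needing more than 4 packets ⇔ fewer than 3 successes in the first 4. With X ~ Binomial(4, 0.86), P(Y > 4) = P(X ≤ 2).
  k=0: C(4,0)·0.86^0·0.14^4 = 0.000384
  k=1: C(4,1)·0.86^1·0.14^3 = 0.009439
  k=2: C(4,2)·0.86^2·0.14^2 = 0.086977
P(X ≤ 2) = 0.096800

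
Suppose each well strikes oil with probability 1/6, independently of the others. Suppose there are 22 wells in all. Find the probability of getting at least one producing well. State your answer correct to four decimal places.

0.9819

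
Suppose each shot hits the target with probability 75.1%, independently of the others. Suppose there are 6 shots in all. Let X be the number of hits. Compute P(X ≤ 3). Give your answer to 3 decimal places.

0.168

X ~ Binomial(6, 0.751); P(X ≤ 3) = Σ C(6,k) p^k (1−p)^(6−k) over k:
  k=0: C(6,0)·0.751^0·0.249^6 = 0.00024
  k=1: C(6,1)·0.751^1·0.249^5 = 0.00431
  k=2: C(6,2)·0.751^2·0.249^4 = 0.03252
  k=3: C(6,3)·0.751^3·0.249^3 = 0.13078
Total = 0.16785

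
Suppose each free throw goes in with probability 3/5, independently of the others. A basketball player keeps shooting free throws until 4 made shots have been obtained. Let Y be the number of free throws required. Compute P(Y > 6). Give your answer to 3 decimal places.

0.456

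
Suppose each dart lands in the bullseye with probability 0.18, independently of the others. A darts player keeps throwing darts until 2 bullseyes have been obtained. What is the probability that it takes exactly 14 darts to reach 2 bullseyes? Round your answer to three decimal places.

0.039

Y = trial on which the second success occurs; negative binomial, r=2, p=0.18.
P(Y=14) = C(13,1) · p^2 · (1−p)^12
= 13 · 0.0324 · 0.09242 = 0.03893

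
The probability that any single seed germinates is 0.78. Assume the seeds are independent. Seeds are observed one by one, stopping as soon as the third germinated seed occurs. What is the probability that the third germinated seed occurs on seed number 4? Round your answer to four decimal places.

0.3132

Y = trial on which the third success occurs; negative binomial, r=3, p=0.78.
P(Y=4) = C(3,2) · p^3 · (1−p)^1
= 3 · 0.47455 · 0.22 = 0.313204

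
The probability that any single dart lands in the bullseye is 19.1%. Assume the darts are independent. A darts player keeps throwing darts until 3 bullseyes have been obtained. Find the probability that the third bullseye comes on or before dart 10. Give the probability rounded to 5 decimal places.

0.29520

Finishing within 10 darts ⇔ at least 3 successes in the first 10. With X ~ Binomial(10, 0.191), P(Y ≤ 10) = 1 − P(X ≤ 2).
  k=0: C(10,0)·0.191^0·0.809^10 = 0.1200840
  k=1: C(10,1)·0.191^1·0.809^9 = 0.2835111
  k=2: C(10,2)·0.191^2·0.809^8 = 0.3012086
1 − 0.7048038 = 0.2951962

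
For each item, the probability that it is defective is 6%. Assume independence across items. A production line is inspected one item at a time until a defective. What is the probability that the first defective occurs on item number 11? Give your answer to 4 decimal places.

0.0323

Geometric (trials to first success), p = 0.06.
P(Y = 11) = (1−p)^10 · p = 0.53862 · 0.06 = 0.032317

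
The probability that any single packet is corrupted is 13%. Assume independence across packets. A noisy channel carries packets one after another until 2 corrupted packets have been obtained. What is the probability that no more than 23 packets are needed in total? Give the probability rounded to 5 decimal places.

0.81969

Finishing within 23 packets ⇔ at least 2 successes in the first 23. With X ~ Binomial(23, 0.13), P(Y ≤ 23) = 1 − P(X ≤ 1).
  k=0: C(23,0)·0.13^0·0.87^23 = 0.0406390
  k=1: C(23,1)·0.13^1·0.87^22 = 0.1396673
1 − 0.1803063 = 0.8196937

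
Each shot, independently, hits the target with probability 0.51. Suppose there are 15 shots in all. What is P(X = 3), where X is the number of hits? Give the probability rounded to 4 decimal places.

X ~ Binomial(n=15, p=0.51).
P(X=3) = C(15,3) · p^3 · (1−p)^12
= 455 · 0.13265 · 0.00019158 = 0.011563

0.0116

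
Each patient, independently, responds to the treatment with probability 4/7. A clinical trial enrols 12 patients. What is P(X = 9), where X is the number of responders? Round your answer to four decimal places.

0.1125

X ~ Binomial(n=12, p=0.571429).
P(X=9) = C(12,9) · p^9 · (1−p)^3
= 220 · 0.0064962 · 0.078717 = 0.112499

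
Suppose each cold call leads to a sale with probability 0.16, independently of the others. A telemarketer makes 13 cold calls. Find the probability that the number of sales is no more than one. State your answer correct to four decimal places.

0.3604

X ~ Binomial(13, 0.16); P(X ≤ 1) = Σ C(13,k) p^k (1−p)^(13−k) over k:
  k=0: C(13,0)·0.16^0·0.84^13 = 0.103665
  k=1: C(13,1)·0.16^1·0.84^12 = 0.256693
Total = 0.360358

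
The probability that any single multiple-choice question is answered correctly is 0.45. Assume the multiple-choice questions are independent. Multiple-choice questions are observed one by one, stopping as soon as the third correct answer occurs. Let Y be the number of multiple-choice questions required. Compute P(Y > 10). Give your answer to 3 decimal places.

Needing more than 10 multiple-choice questions ⇔ fewer than 3 successes in the first 10. With X ~ Binomial(10, 0.45), P(Y > 10) = P(X ≤ 2).
  k=0: C(10,0)·0.45^0·0.55^10 = 0.00253
  k=1: C(10,1)·0.45^1·0.55^9 = 0.02072
  k=2: C(10,2)·0.45^2·0.55^8 = 0.07630
P(X ≤ 2) = 0.09956

0.100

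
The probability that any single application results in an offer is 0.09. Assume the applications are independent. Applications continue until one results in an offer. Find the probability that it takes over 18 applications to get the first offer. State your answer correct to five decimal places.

0.18312

Y = number of applications to the first success; geometric, p = 0.09.
P(Y > 18) = P(first 18 all fail) = (1−p)^18 = 0.1831239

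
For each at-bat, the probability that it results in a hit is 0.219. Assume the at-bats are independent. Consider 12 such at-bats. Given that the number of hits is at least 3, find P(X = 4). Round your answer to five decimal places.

0.31030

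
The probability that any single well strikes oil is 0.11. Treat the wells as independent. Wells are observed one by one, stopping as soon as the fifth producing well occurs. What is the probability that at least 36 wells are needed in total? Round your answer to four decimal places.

Needing more than 35 wells ⇔ fewer than 5 successes in the first 35. With X ~ Binomial(35, 0.11), P(Y > 35) = P(X ≤ 4).
  k=0: C(35,0)·0.11^0·0.89^35 = 0.016930
  k=1: C(35,1)·0.11^1·0.89^34 = 0.073235
  k=2: C(35,2)·0.11^2·0.89^33 = 0.153877
  k=3: C(35,3)·0.11^3·0.89^32 = 0.209203
  k=4: C(35,4)·0.11^4·0.89^31 = 0.206852
P(X ≤ 4) = 0.660097

0.6601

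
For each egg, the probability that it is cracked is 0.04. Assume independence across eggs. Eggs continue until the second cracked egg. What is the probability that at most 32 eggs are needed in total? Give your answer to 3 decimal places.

0.368

Finishing within 32 eggs ⇔ at least 2 successes in the first 32. With X ~ Binomial(32, 0.04), P(Y ≤ 32) = 1 − P(X ≤ 1).
  k=0: C(32,0)·0.04^0·0.96^32 = 0.27082
  k=1: C(32,1)·0.04^1·0.96^31 = 0.36109
1 − 0.63191 = 0.36809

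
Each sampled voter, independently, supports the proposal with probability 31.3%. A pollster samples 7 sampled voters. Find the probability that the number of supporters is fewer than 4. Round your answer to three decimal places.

0.856

X ~ Binomial(7, 0.313); P(X ≤ 3) = Σ C(7,k) p^k (1−p)^(7−k) over k:
  k=0: C(7,0)·0.313^0·0.687^7 = 0.07223
  k=1: C(7,1)·0.313^1·0.687^6 = 0.23035
  k=2: C(7,2)·0.313^2·0.687^5 = 0.31484
  k=3: C(7,3)·0.313^3·0.687^4 = 0.23907
Total = 0.85649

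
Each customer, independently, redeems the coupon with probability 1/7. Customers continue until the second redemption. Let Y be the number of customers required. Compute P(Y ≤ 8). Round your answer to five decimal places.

0.32017

Finishing within 8 customers ⇔ at least 2 successes in the first 8. With X ~ Binomial(8, 0.142857), P(Y ≤ 8) = 1 − P(X ≤ 1).
  k=0: C(8,0)·0.142857^0·0.857143^8 = 0.2913572
  k=1: C(8,1)·0.142857^1·0.857143^7 = 0.3884762
1 − 0.6798334 = 0.3201666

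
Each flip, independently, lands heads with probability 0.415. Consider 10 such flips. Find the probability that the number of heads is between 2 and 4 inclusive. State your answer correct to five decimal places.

0.55707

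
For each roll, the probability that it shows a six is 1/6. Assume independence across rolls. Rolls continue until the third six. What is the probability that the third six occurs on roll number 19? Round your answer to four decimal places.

Y = trial on which the third success occurs; negative binomial, r=3, p=0.166667.
P(Y=19) = C(18,2) · p^3 · (1−p)^16
= 153 · 0.0046296 · 0.054088 = 0.038312

0.0383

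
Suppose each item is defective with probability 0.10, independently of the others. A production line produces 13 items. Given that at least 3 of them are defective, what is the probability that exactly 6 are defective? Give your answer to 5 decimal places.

X ~ Binomial(13, 0.10). Want P(X=6 | X≥3) = P(X=6) / P(X≥3).
P(X=6) = C(13,6)·0.10^6·0.90^7 = 0.0008208
P(X≥3) = 1 − 0.2541866 − 0.3671584 − 0.2447723 = 0.1338828
Ratio = 0.0008208 / 0.1338828 = 0.0061304

0.00613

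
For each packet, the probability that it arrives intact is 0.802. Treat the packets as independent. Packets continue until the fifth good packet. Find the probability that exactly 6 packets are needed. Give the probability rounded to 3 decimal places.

0.328

Y = trial on which the fifth success occurs; negative binomial, r=5, p=0.802.
P(Y=6) = C(5,4) · p^5 · (1−p)^1
= 5 · 0.3318 · 0.198 = 0.32848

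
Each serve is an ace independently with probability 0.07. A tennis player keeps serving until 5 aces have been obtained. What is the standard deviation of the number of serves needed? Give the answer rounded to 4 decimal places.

Y = total serves until the fifth success; negative binomial with r=5, p=0.07.
SD(Y) = √[r(1−p)/p²] = √(948.979592) = 30.805512

30.8055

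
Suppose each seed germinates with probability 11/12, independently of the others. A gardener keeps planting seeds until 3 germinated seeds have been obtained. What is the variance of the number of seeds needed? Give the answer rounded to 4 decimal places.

Y = total seeds until the third success; negative binomial with r=3, p=0.916667.
Var(Y) = r(1−p)/p² = 3·0.083333 / 0.916667² = 0.297521

0.2975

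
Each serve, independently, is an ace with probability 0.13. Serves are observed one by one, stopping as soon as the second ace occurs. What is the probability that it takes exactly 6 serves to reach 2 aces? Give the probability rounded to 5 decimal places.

0.04841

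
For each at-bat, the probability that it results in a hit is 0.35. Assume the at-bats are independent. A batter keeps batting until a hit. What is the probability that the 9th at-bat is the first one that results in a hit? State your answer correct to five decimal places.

0.01115

Geometric (trials to first success), p = 0.35.
P(Y = 9) = (1−p)^8 · p = 0.031864 · 0.35 = 0.0111526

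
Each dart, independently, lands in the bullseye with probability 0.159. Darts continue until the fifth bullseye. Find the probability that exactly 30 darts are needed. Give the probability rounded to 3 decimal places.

0.032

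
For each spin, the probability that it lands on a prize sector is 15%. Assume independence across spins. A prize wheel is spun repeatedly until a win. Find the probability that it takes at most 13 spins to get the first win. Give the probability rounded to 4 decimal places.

0.8791

Y = number of spins to the first success; geometric, p = 0.15.
P(Y ≤ 13) = 1 − (1−p)^13 = 1 − 0.120905 = 0.879095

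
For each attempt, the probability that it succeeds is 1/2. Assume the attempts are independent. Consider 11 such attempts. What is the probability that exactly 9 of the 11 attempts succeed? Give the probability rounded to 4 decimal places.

X ~ Binomial(n=11, p=0.50).
P(X=9) = C(11,9) · p^9 · (1−p)^2
= 55 · 0.0019531 · 0.25 = 0.026855

0.0269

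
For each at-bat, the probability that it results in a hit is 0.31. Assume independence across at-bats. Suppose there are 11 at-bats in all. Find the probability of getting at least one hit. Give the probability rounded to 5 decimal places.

P(at least one) = 1 − P(none) = 1 − (1 − 0.31)^11
= 1 − 0.0168787 = 0.9831213

0.98312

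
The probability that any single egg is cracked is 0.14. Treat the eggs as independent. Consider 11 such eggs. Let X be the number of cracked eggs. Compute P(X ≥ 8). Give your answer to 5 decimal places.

0.00002

X ~ Binomial(11, 0.14); P(X ≥ 8) = Σ C(11,k) p^k (1−p)^(11−k) over k:
  k=8: C(11,8)·0.14^8·0.86^3 = 0.0000155
  k=9: C(11,9)·0.14^9·0.86^2 = 0.0000008
  k=10: C(11,10)·0.14^10·0.86^1 = 0.0000000
  k=11: C(11,11)·0.14^11·0.86^0 = 0.0000000
Total = 0.0000164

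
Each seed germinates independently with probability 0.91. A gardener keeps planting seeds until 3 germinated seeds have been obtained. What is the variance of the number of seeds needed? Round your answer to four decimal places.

Y = total seeds until the third success; negative binomial with r=3, p=0.91.
Var(Y) = r(1−p)/p² = 3·0.09 / 0.91² = 0.326048

0.3260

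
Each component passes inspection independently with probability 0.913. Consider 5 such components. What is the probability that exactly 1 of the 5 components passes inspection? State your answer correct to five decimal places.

X ~ Binomial(n=5, p=0.913).
P(X=1) = C(5,1) · p^1 · (1−p)^4
= 5 · 0.913 · 5.729e-05 = 0.0002615

0.00026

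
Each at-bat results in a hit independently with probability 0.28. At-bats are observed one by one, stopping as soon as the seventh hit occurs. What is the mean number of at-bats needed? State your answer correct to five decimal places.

Y = total at-bats until the seventh success; negative binomial with r=7, p=0.28.
E[Y] = r / p = 7 / 0.28 = 25.0000000

25.00000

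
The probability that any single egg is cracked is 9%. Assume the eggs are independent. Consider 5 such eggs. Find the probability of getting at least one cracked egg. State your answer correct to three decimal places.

P(at least one) = 1 − P(none) = 1 − (1 − 0.09)^5
= 1 − 0.62403 = 0.37597

0.376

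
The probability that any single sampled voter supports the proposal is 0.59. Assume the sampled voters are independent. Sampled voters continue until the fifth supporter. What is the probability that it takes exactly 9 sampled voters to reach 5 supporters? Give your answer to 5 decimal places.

Y = trial on which the fifth success occurs; negative binomial, r=5, p=0.59.
P(Y=9) = C(8,4) · p^5 · (1−p)^4
= 70 · 0.071492 · 0.028258 = 0.1414144

0.14141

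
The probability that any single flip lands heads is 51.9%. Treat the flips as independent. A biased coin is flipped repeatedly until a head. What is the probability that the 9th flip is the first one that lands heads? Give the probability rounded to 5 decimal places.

0.00149

Geometric (trials to first success), p = 0.519.
P(Y = 9) = (1−p)^8 · p = 0.0028652 · 0.519 = 0.0014871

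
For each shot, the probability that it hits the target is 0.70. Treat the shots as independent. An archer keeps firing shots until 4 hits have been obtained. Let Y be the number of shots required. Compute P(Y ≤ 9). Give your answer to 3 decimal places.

Finishing within 9 shots ⇔ at least 4 successes in the first 9. With X ~ Binomial(9, 0.70), P(Y ≤ 9) = 1 − P(X ≤ 3).
  k=0: C(9,0)·0.70^0·0.30^9 = 0.00002
  k=1: C(9,1)·0.70^1·0.30^8 = 0.00041
  k=2: C(9,2)·0.70^2·0.30^7 = 0.00386
  k=3: C(9,3)·0.70^3·0.30^6 = 0.02100
1 − 0.02529 = 0.97471

0.975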